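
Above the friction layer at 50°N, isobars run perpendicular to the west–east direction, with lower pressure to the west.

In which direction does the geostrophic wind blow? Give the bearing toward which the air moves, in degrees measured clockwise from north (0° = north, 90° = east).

The pressure-gradient force points toward the west (bearing 270°).
Geostrophic balance: in the Northern Hemisphere the Coriolis force deflects motion to the right, so the geostrophic wind blows 90° to the right of the pressure-gradient force (low pressure on the left).
Rotating 270° by 90° clockwise gives 000° — the wind blows toward the north.

000°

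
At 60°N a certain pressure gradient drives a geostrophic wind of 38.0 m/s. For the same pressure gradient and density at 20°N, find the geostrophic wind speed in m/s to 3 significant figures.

96.2 m/s

With the same pressure gradient and density, V_g ∝ 1/f ∝ 1/sin φ.
V₂ = V₁ · sin φ₁ / sin φ₂ = 38.0 × sin 60° / sin 20°
V₂ = 38.0 × 0.8660/0.3420 = 96.2 m/s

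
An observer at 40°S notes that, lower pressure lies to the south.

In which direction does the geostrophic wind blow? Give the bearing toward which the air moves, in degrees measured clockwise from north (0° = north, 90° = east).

The pressure-gradient force points toward the south (bearing 180°).
Geostrophic balance: in the Southern Hemisphere the Coriolis force deflects motion to the left, so the geostrophic wind blows 90° to the left of the pressure-gradient force (low pressure on the right).
Rotating 180° by 90° counterclockwise gives 090° — the wind blows toward the east.

090°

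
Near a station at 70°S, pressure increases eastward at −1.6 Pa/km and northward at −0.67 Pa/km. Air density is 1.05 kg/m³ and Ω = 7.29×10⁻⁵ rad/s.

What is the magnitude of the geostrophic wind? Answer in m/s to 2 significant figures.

12 m/s

Coriolis parameter at 70°S:
f = 2Ω sin φ = 2 × 7.29×10⁻⁵ × sin 70° = 1.37×10⁻⁴ s⁻¹
In the Southern Hemisphere f is negative: f = −1.37×10⁻⁴ s⁻¹.
Component geostrophic relations (x east, y north):
u_g = −(1/(fρ)) ∂P/∂y,  v_g = (1/(fρ)) ∂P/∂x
u_g = −(−0.67×10⁻³)/(−1.37×10⁻⁴ × 1.05) = −4.66 m/s;  v_g = (−1.6×10⁻³)/(−1.37×10⁻⁴ × 1.05) = 11.1 m/s
|V_g| = √(u_g² + v_g²) = 12.1 m/s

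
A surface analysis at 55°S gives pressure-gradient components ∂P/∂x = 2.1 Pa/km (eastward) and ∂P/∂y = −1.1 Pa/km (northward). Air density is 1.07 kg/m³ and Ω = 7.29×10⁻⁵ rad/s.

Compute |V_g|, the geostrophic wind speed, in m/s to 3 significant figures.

Coriolis parameter at 55°S:
f = 2Ω sin φ = 2 × 7.29×10⁻⁵ × sin 55° = 1.19×10⁻⁴ s⁻¹
In the Southern Hemisphere f is negative: f = −1.19×10⁻⁴ s⁻¹.
Component geostrophic relations (x east, y north):
u_g = −(1/(fρ)) ∂P/∂y,  v_g = (1/(fρ)) ∂P/∂x
u_g = −(−1.1×10⁻³)/(−1.19×10⁻⁴ × 1.07) = −8.61 m/s;  v_g = (2.1×10⁻³)/(−1.19×10⁻⁴ × 1.07) = −16.4 m/s
|V_g| = √(u_g² + v_g²) = 18.6 m/s

18.6 m/s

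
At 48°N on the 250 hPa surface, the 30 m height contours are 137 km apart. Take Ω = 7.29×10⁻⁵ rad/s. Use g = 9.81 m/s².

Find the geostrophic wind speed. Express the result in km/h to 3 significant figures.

71.4 km/h

Coriolis parameter at 48°N:
f = 2Ω sin φ = 2 × 7.29×10⁻⁵ × sin 48° = 1.08×10⁻⁴ s⁻¹
Height gradient: |∂Z/∂n| = 30 m / 137000 m = 2.19×10⁻⁴
On a pressure surface, geostrophic balance gives V_g = (g/f)|∂Z/∂n|:
V_g = 9.81 × 2.19×10⁻⁴ / 1.08×10⁻⁴ = 19.8 m/s
Converting: 19.8 m/s × 3.6 = 71.4 km/h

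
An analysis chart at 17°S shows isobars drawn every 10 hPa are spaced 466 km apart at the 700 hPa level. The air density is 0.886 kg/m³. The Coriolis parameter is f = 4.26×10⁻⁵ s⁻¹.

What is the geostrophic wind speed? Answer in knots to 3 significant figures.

111 knots

Pressure gradient: |∂P/∂n| = 1000 Pa / 466000 m = 2.15×10⁻³ Pa/m
Geostrophic balance (pressure-gradient force = Coriolis force):
V_g = (1/(fρ)) |∂P/∂n| = 2.15×10⁻³ / (4.26×10⁻⁵ × 0.886) = 56.9 m/s
Converting: 56.9 m/s × 1.944 = 111 knots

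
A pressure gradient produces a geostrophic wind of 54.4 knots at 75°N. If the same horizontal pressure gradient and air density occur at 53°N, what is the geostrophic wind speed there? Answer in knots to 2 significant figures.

With the same pressure gradient and density, V_g ∝ 1/f ∝ 1/sin φ.
V₂ = V₁ · sin φ₁ / sin φ₂ = 54.4 × sin 75° / sin 53°
V₂ = 54.4 × 0.9659/0.7986 = 66 knots

66 knots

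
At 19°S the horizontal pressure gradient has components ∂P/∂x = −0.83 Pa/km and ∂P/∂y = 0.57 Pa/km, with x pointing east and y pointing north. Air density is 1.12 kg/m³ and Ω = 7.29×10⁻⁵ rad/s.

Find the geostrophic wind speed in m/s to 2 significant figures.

Coriolis parameter at 19°S:
f = 2Ω sin φ = 2 × 7.29×10⁻⁵ × sin 19° = 4.75×10⁻⁵ s⁻¹
In the Southern Hemisphere f is negative: f = −4.75×10⁻⁵ s⁻¹.
Component geostrophic relations (x east, y north):
u_g = −(1/(fρ)) ∂P/∂y,  v_g = (1/(fρ)) ∂P/∂x
u_g = −(0.57×10⁻³)/(−4.75×10⁻⁵ × 1.12) = 10.7 m/s;  v_g = (−0.83×10⁻³)/(−4.75×10⁻⁵ × 1.12) = 15.6 m/s
|V_g| = √(u_g² + v_g²) = 18.9 m/s

19 m/s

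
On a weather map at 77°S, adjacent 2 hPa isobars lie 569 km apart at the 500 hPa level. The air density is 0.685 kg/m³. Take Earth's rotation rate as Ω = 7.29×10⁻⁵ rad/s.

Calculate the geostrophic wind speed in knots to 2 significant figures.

7.0 knots

Coriolis parameter at 77°S:
f = 2Ω sin φ = 2 × 7.29×10⁻⁵ × sin 77° = 1.42×10⁻⁴ s⁻¹
Pressure gradient: |∂P/∂n| = 200 Pa / 569000 m = 3.51×10⁻⁴ Pa/m
Geostrophic balance (pressure-gradient force = Coriolis force):
V_g = (1/(fρ)) |∂P/∂n| = 3.51×10⁻⁴ / (1.42×10⁻⁴ × 0.685) = 3.61 m/s
Converting: 3.61 m/s × 1.944 = 7.0 knots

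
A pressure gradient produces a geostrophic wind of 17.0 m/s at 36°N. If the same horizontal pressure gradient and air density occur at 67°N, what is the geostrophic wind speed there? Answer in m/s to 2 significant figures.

With the same pressure gradient and density, V_g ∝ 1/f ∝ 1/sin φ.
V₂ = V₁ · sin φ₁ / sin φ₂ = 17.0 × sin 36° / sin 67°
V₂ = 17.0 × 0.5878/0.9205 = 11 m/s

11 m/s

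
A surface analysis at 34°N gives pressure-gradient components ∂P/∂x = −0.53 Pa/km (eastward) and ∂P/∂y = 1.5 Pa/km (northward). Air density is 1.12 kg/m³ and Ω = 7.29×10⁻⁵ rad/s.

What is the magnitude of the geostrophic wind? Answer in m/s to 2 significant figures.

17 m/s

Coriolis parameter at 34°N:
f = 2Ω sin φ = 2 × 7.29×10⁻⁵ × sin 34° = 8.15×10⁻⁵ s⁻¹
Component geostrophic relations (x east, y north):
u_g = −(1/(fρ)) ∂P/∂y,  v_g = (1/(fρ)) ∂P/∂x
u_g = −(1.5×10⁻³)/(8.15×10⁻⁵ × 1.12) = −16.4 m/s;  v_g = (−0.53×10⁻³)/(8.15×10⁻⁵ × 1.12) = −5.80 m/s
|V_g| = √(u_g² + v_g²) = 17.4 m/s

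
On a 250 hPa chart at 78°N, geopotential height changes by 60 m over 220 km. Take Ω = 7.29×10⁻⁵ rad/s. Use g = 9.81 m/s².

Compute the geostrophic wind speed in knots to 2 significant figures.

Coriolis parameter at 78°N:
f = 2Ω sin φ = 2 × 7.29×10⁻⁵ × sin 78° = 1.43×10⁻⁴ s⁻¹
Height gradient: |∂Z/∂n| = 60 m / 220000 m = 2.73×10⁻⁴
On a pressure surface, geostrophic balance gives V_g = (g/f)|∂Z/∂n|:
V_g = 9.81 × 2.73×10⁻⁴ / 1.43×10⁻⁴ = 18.8 m/s
Converting: 18.8 m/s × 1.944 = 36 knots

36 knots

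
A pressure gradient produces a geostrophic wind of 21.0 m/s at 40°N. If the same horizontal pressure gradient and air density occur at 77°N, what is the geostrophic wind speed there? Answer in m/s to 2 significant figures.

14 m/s

With the same pressure gradient and density, V_g ∝ 1/f ∝ 1/sin φ.
V₂ = V₁ · sin φ₁ / sin φ₂ = 21.0 × sin 40° / sin 77°
V₂ = 21.0 × 0.6428/0.9744 = 14 m/s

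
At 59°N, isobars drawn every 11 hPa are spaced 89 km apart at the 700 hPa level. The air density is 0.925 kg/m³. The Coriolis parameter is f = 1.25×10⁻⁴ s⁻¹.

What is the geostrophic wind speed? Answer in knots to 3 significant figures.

Pressure gradient: |∂P/∂n| = 1100 Pa / 89000 m = 1.24×10⁻² Pa/m
Geostrophic balance (pressure-gradient force = Coriolis force):
V_g = (1/(fρ)) |∂P/∂n| = 1.24×10⁻² / (1.25×10⁻⁴ × 0.925) = 107 m/s
Converting: 107 m/s × 1.944 = 208 knots

208 knots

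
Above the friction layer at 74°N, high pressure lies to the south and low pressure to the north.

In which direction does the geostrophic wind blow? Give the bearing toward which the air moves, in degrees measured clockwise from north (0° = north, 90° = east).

090°

The pressure-gradient force points toward the north (bearing 000°).
Geostrophic balance: in the Northern Hemisphere the Coriolis force deflects motion to the right, so the geostrophic wind blows 90° to the right of the pressure-gradient force (low pressure on the left).
Rotating 000° by 90° clockwise gives 090° — the wind blows toward the east.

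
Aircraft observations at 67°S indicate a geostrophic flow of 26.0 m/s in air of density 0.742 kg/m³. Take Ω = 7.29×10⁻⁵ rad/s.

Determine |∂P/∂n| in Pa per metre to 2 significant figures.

Coriolis parameter at 67°S:
f = 2Ω sin φ = 2 × 7.29×10⁻⁵ × sin 67° = 1.34×10⁻⁴ s⁻¹
Geostrophic balance rearranged: |∂P/∂n| = f ρ V_g
|∂P/∂n| = 1.34×10⁻⁴ × 0.742 × 26.0 = 2.59×10⁻³ Pa/m

2.6×10⁻³ Pa/m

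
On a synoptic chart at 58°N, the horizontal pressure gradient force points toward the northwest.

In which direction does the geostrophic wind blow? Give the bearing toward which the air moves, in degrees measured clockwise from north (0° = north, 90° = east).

045°

The pressure-gradient force points toward the northwest (bearing 315°).
Geostrophic balance: in the Northern Hemisphere the Coriolis force deflects motion to the right, so the geostrophic wind blows 90° to the right of the pressure-gradient force (low pressure on the left).
Rotating 315° by 90° clockwise gives 045° — the wind blows toward the northeast.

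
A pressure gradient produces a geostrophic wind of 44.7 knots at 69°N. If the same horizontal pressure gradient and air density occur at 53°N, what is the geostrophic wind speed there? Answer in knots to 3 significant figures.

With the same pressure gradient and density, V_g ∝ 1/f ∝ 1/sin φ.
V₂ = V₁ · sin φ₁ / sin φ₂ = 44.7 × sin 69° / sin 53°
V₂ = 44.7 × 0.9336/0.7986 = 52.3 knots

52.3 knots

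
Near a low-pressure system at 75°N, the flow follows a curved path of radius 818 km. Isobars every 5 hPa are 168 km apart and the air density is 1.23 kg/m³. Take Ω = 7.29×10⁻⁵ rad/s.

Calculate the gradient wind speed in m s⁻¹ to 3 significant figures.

15.2 m s⁻¹

Coriolis parameter at 75°N:
f = 2Ω sin φ = 2 × 7.29×10⁻⁵ × sin 75° = 1.41×10⁻⁴ s⁻¹
Pressure gradient: |∂P/∂n| = 500 Pa / 168000 m = 2.98×10⁻³ Pa/m
Geostrophic speed: V_g = |∂P/∂n|/(fρ) = 2.98×10⁻³/(1.41×10⁻⁴ × 1.23) = 17.2 m/s
Around a low, centrifugal force acts outward with Coriolis, so pressure-gradient force balances both:
(1/ρ)|∂P/∂n| = fV + V²/R  →  V² + fR·V − fR·V_g = 0
With fR = 1.41×10⁻⁴ × 818×10³ m = 115 m/s:
V = [−fR + √((fR)² + 4 fR V_g)]/2 = [−115 + √(115² + 4×115×17.2)]/2 = 15.2 m/s
Subgeostrophic (V < V_g = 17.2 m/s), as expected around a low.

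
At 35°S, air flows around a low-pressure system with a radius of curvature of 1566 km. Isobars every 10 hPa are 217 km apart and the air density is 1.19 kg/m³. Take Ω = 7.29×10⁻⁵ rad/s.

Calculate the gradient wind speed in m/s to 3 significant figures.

Coriolis parameter at 35°S:
f = 2Ω sin φ = 2 × 7.29×10⁻⁵ × sin 35° = 8.36×10⁻⁵ s⁻¹
Pressure gradient: |∂P/∂n| = 1000 Pa / 217000 m = 4.61×10⁻³ Pa/m
Geostrophic speed: V_g = |∂P/∂n|/(fρ) = 4.61×10⁻³/(8.36×10⁻⁵ × 1.19) = 46.3 m/s
Around a low, centrifugal force acts outward with Coriolis, so pressure-gradient force balances both:
(1/ρ)|∂P/∂n| = fV + V²/R  →  V² + fR·V − fR·V_g = 0
With fR = 8.36×10⁻⁵ × 1566×10³ m = 131 m/s:
V = [−fR + √((fR)² + 4 fR V_g)]/2 = [−131 + √(131² + 4×131×46.3)]/2 = 36.3 m/s
Subgeostrophic (V < V_g = 46.3 m/s), as expected around a low.

36.3 m/s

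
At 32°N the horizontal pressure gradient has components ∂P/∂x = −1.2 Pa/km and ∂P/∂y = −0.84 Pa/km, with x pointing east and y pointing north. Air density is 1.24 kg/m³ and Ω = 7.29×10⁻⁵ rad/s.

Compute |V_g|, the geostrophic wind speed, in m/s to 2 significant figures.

15 m/s

Coriolis parameter at 32°N:
f = 2Ω sin φ = 2 × 7.29×10⁻⁵ × sin 32° = 7.73×10⁻⁵ s⁻¹
Component geostrophic relations (x east, y north):
u_g = −(1/(fρ)) ∂P/∂y,  v_g = (1/(fρ)) ∂P/∂x
u_g = −(−0.84×10⁻³)/(7.73×10⁻⁵ × 1.24) = 8.77 m/s;  v_g = (−1.2×10⁻³)/(7.73×10⁻⁵ × 1.24) = −12.5 m/s
|V_g| = √(u_g² + v_g²) = 15.3 m/s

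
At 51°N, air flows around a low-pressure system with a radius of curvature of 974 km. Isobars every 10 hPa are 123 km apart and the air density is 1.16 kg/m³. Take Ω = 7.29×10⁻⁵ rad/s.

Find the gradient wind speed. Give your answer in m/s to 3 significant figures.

44.2 m/s

Coriolis parameter at 51°N:
f = 2Ω sin φ = 2 × 7.29×10⁻⁵ × sin 51° = 1.13×10⁻⁴ s⁻¹
Pressure gradient: |∂P/∂n| = 1000 Pa / 123000 m = 8.13×10⁻³ Pa/m
Geostrophic speed: V_g = |∂P/∂n|/(fρ) = 8.13×10⁻³/(1.13×10⁻⁴ × 1.16) = 61.9 m/s
Around a low, centrifugal force acts outward with Coriolis, so pressure-gradient force balances both:
(1/ρ)|∂P/∂n| = fV + V²/R  →  V² + fR·V − fR·V_g = 0
With fR = 1.13×10⁻⁴ × 974×10³ m = 110 m/s:
V = [−fR + √((fR)² + 4 fR V_g)]/2 = [−110 + √(110² + 4×110×61.9)]/2 = 44.2 m/s
Subgeostrophic (V < V_g = 61.9 m/s), as expected around a low.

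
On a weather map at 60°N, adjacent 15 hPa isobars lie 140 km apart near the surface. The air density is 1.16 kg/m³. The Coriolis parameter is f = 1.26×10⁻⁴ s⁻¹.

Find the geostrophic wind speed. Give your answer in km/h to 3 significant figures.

264 km/h

Pressure gradient: |∂P/∂n| = 1500 Pa / 140000 m = 1.07×10⁻² Pa/m
Geostrophic balance (pressure-gradient force = Coriolis force):
V_g = (1/(fρ)) |∂P/∂n| = 1.07×10⁻² / (1.26×10⁻⁴ × 1.16) = 73.3 m/s
Converting: 73.3 m/s × 3.6 = 264 km/h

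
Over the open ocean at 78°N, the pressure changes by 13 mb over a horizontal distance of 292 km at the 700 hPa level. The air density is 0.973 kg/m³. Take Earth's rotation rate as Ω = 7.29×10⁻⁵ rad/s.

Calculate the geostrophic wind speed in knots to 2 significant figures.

62 knots

Coriolis parameter at 78°N:
f = 2Ω sin φ = 2 × 7.29×10⁻⁵ × sin 78° = 1.43×10⁻⁴ s⁻¹
Pressure gradient: |∂P/∂n| = 1300 Pa / 292000 m = 4.45×10⁻³ Pa/m
Geostrophic balance (pressure-gradient force = Coriolis force):
V_g = (1/(fρ)) |∂P/∂n| = 4.45×10⁻³ / (1.43×10⁻⁴ × 0.973) = 32.1 m/s
Converting: 32.1 m/s × 1.944 = 62 knots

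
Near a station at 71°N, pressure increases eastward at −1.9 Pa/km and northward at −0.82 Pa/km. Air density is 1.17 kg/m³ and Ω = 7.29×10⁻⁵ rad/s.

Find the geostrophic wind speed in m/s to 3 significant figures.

12.8 m/s

Coriolis parameter at 71°N:
f = 2Ω sin φ = 2 × 7.29×10⁻⁵ × sin 71° = 1.38×10⁻⁴ s⁻¹
Component geostrophic relations (x east, y north):
u_g = −(1/(fρ)) ∂P/∂y,  v_g = (1/(fρ)) ∂P/∂x
u_g = −(−0.82×10⁻³)/(1.38×10⁻⁴ × 1.17) = 5.08 m/s;  v_g = (−1.9×10⁻³)/(1.38×10⁻⁴ × 1.17) = −11.8 m/s
|V_g| = √(u_g² + v_g²) = 12.8 m/s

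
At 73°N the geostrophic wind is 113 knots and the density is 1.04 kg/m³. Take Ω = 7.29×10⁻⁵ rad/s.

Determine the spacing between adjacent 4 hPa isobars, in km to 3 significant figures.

Coriolis parameter at 73°N:
f = 2Ω sin φ = 2 × 7.29×10⁻⁵ × sin 73° = 1.39×10⁻⁴ s⁻¹
Wind speed in SI: 113 knots = 58.1 m/s
Geostrophic balance rearranged: |∂P/∂n| = f ρ V_g
|∂P/∂n| = 1.39×10⁻⁴ × 1.04 × 58.1 = 8.43×10⁻³ Pa/m
Isobar spacing: Δn = ΔP/|∂P/∂n| = 400 Pa / 8.43×10⁻³ Pa/m = 47452 m ≈ 47.5 km

47.5 km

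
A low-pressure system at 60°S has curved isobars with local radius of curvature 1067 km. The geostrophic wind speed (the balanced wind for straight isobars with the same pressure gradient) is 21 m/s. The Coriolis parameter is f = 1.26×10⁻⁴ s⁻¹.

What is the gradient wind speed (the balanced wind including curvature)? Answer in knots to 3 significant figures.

Around a low, centrifugal force acts outward with Coriolis, so pressure-gradient force balances both:
(1/ρ)|∂P/∂n| = fV + V²/R  →  V² + fR·V − fR·V_g = 0
With fR = 1.26×10⁻⁴ × 1067×10³ m = 134 m/s:
V = [−fR + √((fR)² + 4 fR V_g)]/2 = [−134 + √(134² + 4×134×21)]/2 = 18.5 m/s
Subgeostrophic (V < V_g = 21 m/s), as expected around a low.
Converting: 18.5 m/s × 1.944 = 35.9 knots

35.9 knots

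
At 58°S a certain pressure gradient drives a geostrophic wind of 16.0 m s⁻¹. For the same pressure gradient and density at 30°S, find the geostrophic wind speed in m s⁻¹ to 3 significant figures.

27.1 m s⁻¹

With the same pressure gradient and density, V_g ∝ 1/f ∝ 1/sin φ.
V₂ = V₁ · sin φ₁ / sin φ₂ = 16.0 × sin 58° / sin 30°
V₂ = 16.0 × 0.8480/0.5000 = 27.1 m s⁻¹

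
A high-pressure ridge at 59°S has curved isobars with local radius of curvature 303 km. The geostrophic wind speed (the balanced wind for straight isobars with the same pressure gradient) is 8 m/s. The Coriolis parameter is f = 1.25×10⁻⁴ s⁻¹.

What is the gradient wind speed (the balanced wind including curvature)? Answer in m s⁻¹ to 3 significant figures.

11.5 m s⁻¹

Around a high, pressure-gradient force acts outward with centrifugal, so Coriolis balances both:
fV = (1/ρ)|∂P/∂n| + V²/R  →  V² − fR·V + fR·V_g = 0
With fR = 1.25×10⁻⁴ × 303×10³ m = 37.9 m/s:
V = [fR − √((fR)² − 4 fR V_g)]/2 = [37.9 − √(37.9² − 4×37.9×8)]/2 = 11.5 m/s
Supergeostrophic (V > V_g = 8 m/s), as expected around a high.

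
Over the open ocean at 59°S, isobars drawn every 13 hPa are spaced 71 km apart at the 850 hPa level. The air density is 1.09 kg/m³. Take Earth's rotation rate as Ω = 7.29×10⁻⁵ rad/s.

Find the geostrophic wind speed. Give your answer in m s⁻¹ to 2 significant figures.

130 m s⁻¹

Coriolis parameter at 59°S:
f = 2Ω sin φ = 2 × 7.29×10⁻⁵ × sin 59° = 1.25×10⁻⁴ s⁻¹
Pressure gradient: |∂P/∂n| = 1300 Pa / 71000 m = 1.83×10⁻² Pa/m
Geostrophic balance (pressure-gradient force = Coriolis force):
V_g = (1/(fρ)) |∂P/∂n| = 1.83×10⁻² / (1.25×10⁻⁴ × 1.09) = 134 m/s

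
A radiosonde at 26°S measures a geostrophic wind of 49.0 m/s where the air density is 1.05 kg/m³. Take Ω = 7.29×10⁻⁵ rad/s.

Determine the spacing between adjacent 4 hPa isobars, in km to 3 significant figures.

122 km

Coriolis parameter at 26°S:
f = 2Ω sin φ = 2 × 7.29×10⁻⁵ × sin 26° = 6.39×10⁻⁵ s⁻¹
Geostrophic balance rearranged: |∂P/∂n| = f ρ V_g
|∂P/∂n| = 6.39×10⁻⁵ × 1.05 × 49.0 = 3.29×10⁻³ Pa/m
Isobar spacing: Δn = ΔP/|∂P/∂n| = 400 Pa / 3.29×10⁻³ Pa/m = 121640 m ≈ 122 km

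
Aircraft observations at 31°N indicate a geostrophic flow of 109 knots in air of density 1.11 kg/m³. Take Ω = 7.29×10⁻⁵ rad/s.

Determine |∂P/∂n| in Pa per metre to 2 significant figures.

4.7×10⁻³ Pa/m

Coriolis parameter at 31°N:
f = 2Ω sin φ = 2 × 7.29×10⁻⁵ × sin 31° = 7.51×10⁻⁵ s⁻¹
Wind speed in SI: 109 knots = 56.1 m/s
Geostrophic balance rearranged: |∂P/∂n| = f ρ V_g
|∂P/∂n| = 7.51×10⁻⁵ × 1.11 × 56.1 = 4.67×10⁻³ Pa/m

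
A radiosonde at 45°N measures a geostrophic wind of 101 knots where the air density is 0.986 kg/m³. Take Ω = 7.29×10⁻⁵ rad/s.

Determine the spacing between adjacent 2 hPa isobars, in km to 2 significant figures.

Coriolis parameter at 45°N:
f = 2Ω sin φ = 2 × 7.29×10⁻⁵ × sin 45° = 1.03×10⁻⁴ s⁻¹
Wind speed in SI: 101 knots = 52.0 m/s
Geostrophic balance rearranged: |∂P/∂n| = f ρ V_g
|∂P/∂n| = 1.03×10⁻⁴ × 0.986 × 52.0 = 5.28×10⁻³ Pa/m
Isobar spacing: Δn = ΔP/|∂P/∂n| = 200 Pa / 5.28×10⁻³ Pa/m = 37866 m ≈ 38 km

38 km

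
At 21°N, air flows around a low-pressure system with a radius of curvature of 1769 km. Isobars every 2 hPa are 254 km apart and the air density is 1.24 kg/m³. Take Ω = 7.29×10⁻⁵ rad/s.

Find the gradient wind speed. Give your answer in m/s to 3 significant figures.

Coriolis parameter at 21°N:
f = 2Ω sin φ = 2 × 7.29×10⁻⁵ × sin 21° = 5.23×10⁻⁵ s⁻¹
Pressure gradient: |∂P/∂n| = 200 Pa / 254000 m = 7.87×10⁻⁴ Pa/m
Geostrophic speed: V_g = |∂P/∂n|/(fρ) = 7.87×10⁻⁴/(5.23×10⁻⁵ × 1.24) = 12.2 m/s
Around a low, centrifugal force acts outward with Coriolis, so pressure-gradient force balances both:
(1/ρ)|∂P/∂n| = fV + V²/R  →  V² + fR·V − fR·V_g = 0
With fR = 5.23×10⁻⁵ × 1769×10³ m = 92.4 m/s:
V = [−fR + √((fR)² + 4 fR V_g)]/2 = [−92.4 + √(92.4² + 4×92.4×12.2)]/2 = 10.9 m/s
Subgeostrophic (V < V_g = 12.2 m/s), as expected around a low.

10.9 m/s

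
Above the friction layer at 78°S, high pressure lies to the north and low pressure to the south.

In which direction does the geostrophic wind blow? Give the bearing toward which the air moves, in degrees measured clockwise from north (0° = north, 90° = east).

The pressure-gradient force points toward the south (bearing 180°).
Geostrophic balance: in the Southern Hemisphere the Coriolis force deflects motion to the left, so the geostrophic wind blows 90° to the left of the pressure-gradient force (low pressure on the right).
Rotating 180° by 90° counterclockwise gives 090° — the wind blows toward the east.

090°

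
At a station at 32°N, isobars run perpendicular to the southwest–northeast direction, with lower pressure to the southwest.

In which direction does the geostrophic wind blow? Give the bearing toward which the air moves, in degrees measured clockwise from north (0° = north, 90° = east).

315°

The pressure-gradient force points toward the southwest (bearing 225°).
Geostrophic balance: in the Northern Hemisphere the Coriolis force deflects motion to the right, so the geostrophic wind blows 90° to the right of the pressure-gradient force (low pressure on the left).
Rotating 225° by 90° clockwise gives 315° — the wind blows toward the northwest.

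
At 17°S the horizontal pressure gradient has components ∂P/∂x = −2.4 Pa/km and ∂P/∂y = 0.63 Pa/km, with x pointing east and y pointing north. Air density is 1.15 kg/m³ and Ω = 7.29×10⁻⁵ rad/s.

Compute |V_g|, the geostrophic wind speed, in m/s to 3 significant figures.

50.6 m/s

Coriolis parameter at 17°S:
f = 2Ω sin φ = 2 × 7.29×10⁻⁵ × sin 17° = 4.26×10⁻⁵ s⁻¹
In the Southern Hemisphere f is negative: f = −4.26×10⁻⁵ s⁻¹.
Component geostrophic relations (x east, y north):
u_g = −(1/(fρ)) ∂P/∂y,  v_g = (1/(fρ)) ∂P/∂x
u_g = −(0.63×10⁻³)/(−4.26×10⁻⁵ × 1.15) = 12.9 m/s;  v_g = (−2.4×10⁻³)/(−4.26×10⁻⁵ × 1.15) = 49.0 m/s
|V_g| = √(u_g² + v_g²) = 50.6 m/s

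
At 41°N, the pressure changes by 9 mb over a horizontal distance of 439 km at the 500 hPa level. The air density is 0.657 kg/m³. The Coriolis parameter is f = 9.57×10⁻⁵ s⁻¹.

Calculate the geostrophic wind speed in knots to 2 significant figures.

Pressure gradient: |∂P/∂n| = 900 Pa / 439000 m = 2.05×10⁻³ Pa/m
Geostrophic balance (pressure-gradient force = Coriolis force):
V_g = (1/(fρ)) |∂P/∂n| = 2.05×10⁻³ / (9.57×10⁻⁵ × 0.657) = 32.6 m/s
Converting: 32.6 m/s × 1.944 = 63 knots

63 knots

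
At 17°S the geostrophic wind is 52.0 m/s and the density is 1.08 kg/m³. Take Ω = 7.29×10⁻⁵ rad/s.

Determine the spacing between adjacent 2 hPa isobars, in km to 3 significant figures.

Coriolis parameter at 17°S:
f = 2Ω sin φ = 2 × 7.29×10⁻⁵ × sin 17° = 4.26×10⁻⁵ s⁻¹
Geostrophic balance rearranged: |∂P/∂n| = f ρ V_g
|∂P/∂n| = 4.26×10⁻⁵ × 1.08 × 52.0 = 2.39×10⁻³ Pa/m
Isobar spacing: Δn = ΔP/|∂P/∂n| = 200 Pa / 2.39×10⁻³ Pa/m = 83543 m ≈ 83.5 km

83.5 km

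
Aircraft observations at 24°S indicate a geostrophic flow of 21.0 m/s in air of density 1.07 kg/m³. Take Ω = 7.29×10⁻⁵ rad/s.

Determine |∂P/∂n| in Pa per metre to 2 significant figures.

Coriolis parameter at 24°S:
f = 2Ω sin φ = 2 × 7.29×10⁻⁵ × sin 24° = 5.93×10⁻⁵ s⁻¹
Geostrophic balance rearranged: |∂P/∂n| = f ρ V_g
|∂P/∂n| = 5.93×10⁻⁵ × 1.07 × 21.0 = 1.33×10⁻³ Pa/m

1.3×10⁻³ Pa/m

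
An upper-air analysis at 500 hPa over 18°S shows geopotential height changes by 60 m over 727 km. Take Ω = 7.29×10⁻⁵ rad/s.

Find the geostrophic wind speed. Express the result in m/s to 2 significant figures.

Coriolis parameter at 18°S:
f = 2Ω sin φ = 2 × 7.29×10⁻⁵ × sin 18° = 4.51×10⁻⁵ s⁻¹
Height gradient: |∂Z/∂n| = 60 m / 727000 m = 8.25×10⁻⁵
On a pressure surface, geostrophic balance gives V_g = (g/f)|∂Z/∂n|:
V_g = 9.81 × 8.25×10⁻⁵ / 4.51×10⁻⁵ = 18.0 m/s

18 m/s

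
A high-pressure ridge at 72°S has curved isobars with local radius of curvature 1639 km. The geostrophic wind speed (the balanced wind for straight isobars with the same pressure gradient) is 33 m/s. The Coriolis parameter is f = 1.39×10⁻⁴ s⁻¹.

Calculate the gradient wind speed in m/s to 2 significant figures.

Around a high, pressure-gradient force acts outward with centrifugal, so Coriolis balances both:
fV = (1/ρ)|∂P/∂n| + V²/R  →  V² − fR·V + fR·V_g = 0
With fR = 1.39×10⁻⁴ × 1639×10³ m = 228 m/s:
V = [fR − √((fR)² − 4 fR V_g)]/2 = [228 − √(228² − 4×228×33)]/2 = 40 m/s
Supergeostrophic (V > V_g = 33 m/s), as expected around a high.

40 m/s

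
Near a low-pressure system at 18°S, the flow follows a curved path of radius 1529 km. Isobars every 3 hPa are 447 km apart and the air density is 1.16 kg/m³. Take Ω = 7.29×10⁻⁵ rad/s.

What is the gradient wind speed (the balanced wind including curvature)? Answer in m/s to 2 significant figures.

Coriolis parameter at 18°S:
f = 2Ω sin φ = 2 × 7.29×10⁻⁵ × sin 18° = 4.51×10⁻⁵ s⁻¹
Pressure gradient: |∂P/∂n| = 300 Pa / 447000 m = 6.71×10⁻⁴ Pa/m
Geostrophic speed: V_g = |∂P/∂n|/(fρ) = 6.71×10⁻⁴/(4.51×10⁻⁵ × 1.16) = 12.8 m/s
Around a low, centrifugal force acts outward with Coriolis, so pressure-gradient force balances both:
(1/ρ)|∂P/∂n| = fV + V²/R  →  V² + fR·V − fR·V_g = 0
With fR = 4.51×10⁻⁵ × 1529×10³ m = 68.9 m/s:
V = [−fR + √((fR)² + 4 fR V_g)]/2 = [−68.9 + √(68.9² + 4×68.9×12.8)]/2 = 11.1 m/s
Subgeostrophic (V < V_g = 12.8 m/s), as expected around a low.

11 m/s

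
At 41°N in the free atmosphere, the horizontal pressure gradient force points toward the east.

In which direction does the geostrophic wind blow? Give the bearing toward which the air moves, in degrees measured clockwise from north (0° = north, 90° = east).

The pressure-gradient force points toward the east (bearing 090°).
Geostrophic balance: in the Northern Hemisphere the Coriolis force deflects motion to the right, so the geostrophic wind blows 90° to the right of the pressure-gradient force (low pressure on the left).
Rotating 090° by 90° clockwise gives 180° — the wind blows toward the south.

180°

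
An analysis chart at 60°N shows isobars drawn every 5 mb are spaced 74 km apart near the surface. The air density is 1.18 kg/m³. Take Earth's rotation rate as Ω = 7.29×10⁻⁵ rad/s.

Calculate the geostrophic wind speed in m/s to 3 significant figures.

45.3 m/s

Coriolis parameter at 60°N:
f = 2Ω sin φ = 2 × 7.29×10⁻⁵ × sin 60° = 1.26×10⁻⁴ s⁻¹
Pressure gradient: |∂P/∂n| = 500 Pa / 74000 m = 6.76×10⁻³ Pa/m
Geostrophic balance (pressure-gradient force = Coriolis force):
V_g = (1/(fρ)) |∂P/∂n| = 6.76×10⁻³ / (1.26×10⁻⁴ × 1.18) = 45.3 m/s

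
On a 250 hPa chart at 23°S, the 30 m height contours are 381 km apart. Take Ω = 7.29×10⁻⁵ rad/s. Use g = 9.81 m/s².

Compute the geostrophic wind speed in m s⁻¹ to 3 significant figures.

13.6 m s⁻¹

Coriolis parameter at 23°S:
f = 2Ω sin φ = 2 × 7.29×10⁻⁵ × sin 23° = 5.70×10⁻⁵ s⁻¹
Height gradient: |∂Z/∂n| = 30 m / 381000 m = 7.87×10⁻⁵
On a pressure surface, geostrophic balance gives V_g = (g/f)|∂Z/∂n|:
V_g = 9.81 × 7.87×10⁻⁵ / 5.70×10⁻⁵ = 13.6 m/s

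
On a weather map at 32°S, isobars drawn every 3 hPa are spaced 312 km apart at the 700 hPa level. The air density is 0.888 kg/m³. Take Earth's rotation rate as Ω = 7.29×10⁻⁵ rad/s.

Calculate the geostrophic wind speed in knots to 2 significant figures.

27 knots

Coriolis parameter at 32°S:
f = 2Ω sin φ = 2 × 7.29×10⁻⁵ × sin 32° = 7.73×10⁻⁵ s⁻¹
Pressure gradient: |∂P/∂n| = 300 Pa / 312000 m = 9.62×10⁻⁴ Pa/m
Geostrophic balance (pressure-gradient force = Coriolis force):
V_g = (1/(fρ)) |∂P/∂n| = 9.62×10⁻⁴ / (7.73×10⁻⁵ × 0.888) = 14.0 m/s
Converting: 14.0 m/s × 1.944 = 27 knots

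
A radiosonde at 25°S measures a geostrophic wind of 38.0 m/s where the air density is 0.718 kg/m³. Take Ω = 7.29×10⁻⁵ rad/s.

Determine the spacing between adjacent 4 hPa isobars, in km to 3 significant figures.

Coriolis parameter at 25°S:
f = 2Ω sin φ = 2 × 7.29×10⁻⁵ × sin 25° = 6.16×10⁻⁵ s⁻¹
Geostrophic balance rearranged: |∂P/∂n| = f ρ V_g
|∂P/∂n| = 6.16×10⁻⁵ × 0.718 × 38.0 = 1.68×10⁻³ Pa/m
Isobar spacing: Δn = ΔP/|∂P/∂n| = 400 Pa / 1.68×10⁻³ Pa/m = 237928 m ≈ 238 km

238 km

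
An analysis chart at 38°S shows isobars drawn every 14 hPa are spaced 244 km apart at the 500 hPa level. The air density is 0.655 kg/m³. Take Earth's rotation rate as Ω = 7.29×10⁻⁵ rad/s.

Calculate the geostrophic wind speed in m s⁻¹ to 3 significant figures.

Coriolis parameter at 38°S:
f = 2Ω sin φ = 2 × 7.29×10⁻⁵ × sin 38° = 8.98×10⁻⁵ s⁻¹
Pressure gradient: |∂P/∂n| = 1400 Pa / 244000 m = 5.74×10⁻³ Pa/m
Geostrophic balance (pressure-gradient force = Coriolis force):
V_g = (1/(fρ)) |∂P/∂n| = 5.74×10⁻³ / (8.98×10⁻⁵ × 0.655) = 97.6 m/s

97.6 m s⁻¹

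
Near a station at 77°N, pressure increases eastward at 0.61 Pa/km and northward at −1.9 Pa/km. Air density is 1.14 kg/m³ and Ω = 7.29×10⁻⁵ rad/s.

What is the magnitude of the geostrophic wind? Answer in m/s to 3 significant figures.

12.3 m/s

Coriolis parameter at 77°N:
f = 2Ω sin φ = 2 × 7.29×10⁻⁵ × sin 77° = 1.42×10⁻⁴ s⁻¹
Component geostrophic relations (x east, y north):
u_g = −(1/(fρ)) ∂P/∂y,  v_g = (1/(fρ)) ∂P/∂x
u_g = −(−1.9×10⁻³)/(1.42×10⁻⁴ × 1.14) = 11.7 m/s;  v_g = (0.61×10⁻³)/(1.42×10⁻⁴ × 1.14) = 3.77 m/s
|V_g| = √(u_g² + v_g²) = 12.3 m/s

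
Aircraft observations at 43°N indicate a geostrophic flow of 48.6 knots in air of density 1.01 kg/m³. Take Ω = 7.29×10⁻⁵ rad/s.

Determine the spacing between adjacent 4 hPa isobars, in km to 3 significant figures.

159 km

Coriolis parameter at 43°N:
f = 2Ω sin φ = 2 × 7.29×10⁻⁵ × sin 43° = 9.94×10⁻⁵ s⁻¹
Wind speed in SI: 48.6 knots = 25.0 m/s
Geostrophic balance rearranged: |∂P/∂n| = f ρ V_g
|∂P/∂n| = 9.94×10⁻⁵ × 1.01 × 25.0 = 2.51×10⁻³ Pa/m
Isobar spacing: Δn = ΔP/|∂P/∂n| = 400 Pa / 2.51×10⁻³ Pa/m = 159303 m ≈ 159 km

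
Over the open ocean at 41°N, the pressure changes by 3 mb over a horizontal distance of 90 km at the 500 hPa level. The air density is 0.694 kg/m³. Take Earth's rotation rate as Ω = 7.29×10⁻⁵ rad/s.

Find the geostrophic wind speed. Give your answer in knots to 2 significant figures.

Coriolis parameter at 41°N:
f = 2Ω sin φ = 2 × 7.29×10⁻⁵ × sin 41° = 9.57×10⁻⁵ s⁻¹
Pressure gradient: |∂P/∂n| = 300 Pa / 90000 m = 3.33×10⁻³ Pa/m
Geostrophic balance (pressure-gradient force = Coriolis force):
V_g = (1/(fρ)) |∂P/∂n| = 3.33×10⁻³ / (9.57×10⁻⁵ × 0.694) = 50.2 m/s
Converting: 50.2 m/s × 1.944 = 98 knots

98 knots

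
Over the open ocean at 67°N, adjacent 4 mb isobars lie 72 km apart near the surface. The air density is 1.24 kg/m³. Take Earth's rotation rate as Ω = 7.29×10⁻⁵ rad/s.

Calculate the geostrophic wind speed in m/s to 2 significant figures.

Coriolis parameter at 67°N:
f = 2Ω sin φ = 2 × 7.29×10⁻⁵ × sin 67° = 1.34×10⁻⁴ s⁻¹
Pressure gradient: |∂P/∂n| = 400 Pa / 72000 m = 5.56×10⁻³ Pa/m
Geostrophic balance (pressure-gradient force = Coriolis force):
V_g = (1/(fρ)) |∂P/∂n| = 5.56×10⁻³ / (1.34×10⁻⁴ × 1.24) = 33.4 m/s

33 m/s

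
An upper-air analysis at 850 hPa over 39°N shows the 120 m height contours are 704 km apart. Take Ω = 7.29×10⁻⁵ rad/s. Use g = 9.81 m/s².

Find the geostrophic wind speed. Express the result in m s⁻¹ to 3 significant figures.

18.2 m s⁻¹

Coriolis parameter at 39°N:
f = 2Ω sin φ = 2 × 7.29×10⁻⁵ × sin 39° = 9.18×10⁻⁵ s⁻¹
Height gradient: |∂Z/∂n| = 120 m / 704000 m = 1.70×10⁻⁴
On a pressure surface, geostrophic balance gives V_g = (g/f)|∂Z/∂n|:
V_g = 9.81 × 1.70×10⁻⁴ / 9.18×10⁻⁵ = 18.2 m/s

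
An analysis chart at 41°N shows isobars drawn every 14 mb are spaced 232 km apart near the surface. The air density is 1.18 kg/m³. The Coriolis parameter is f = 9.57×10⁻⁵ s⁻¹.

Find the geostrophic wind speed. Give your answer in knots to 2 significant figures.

Pressure gradient: |∂P/∂n| = 1400 Pa / 232000 m = 6.03×10⁻³ Pa/m
Geostrophic balance (pressure-gradient force = Coriolis force):
V_g = (1/(fρ)) |∂P/∂n| = 6.03×10⁻³ / (9.57×10⁻⁵ × 1.18) = 53.4 m/s
Converting: 53.4 m/s × 1.944 = 100 knots

100 knots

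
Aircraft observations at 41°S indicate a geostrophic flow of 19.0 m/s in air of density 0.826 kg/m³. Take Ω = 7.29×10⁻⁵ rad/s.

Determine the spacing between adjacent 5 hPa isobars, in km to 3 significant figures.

Coriolis parameter at 41°S:
f = 2Ω sin φ = 2 × 7.29×10⁻⁵ × sin 41° = 9.57×10⁻⁵ s⁻¹
Geostrophic balance rearranged: |∂P/∂n| = f ρ V_g
|∂P/∂n| = 9.57×10⁻⁵ × 0.826 × 19.0 = 1.50×10⁻³ Pa/m
Isobar spacing: Δn = ΔP/|∂P/∂n| = 500 Pa / 1.50×10⁻³ Pa/m = 333070 m ≈ 333 km

333 km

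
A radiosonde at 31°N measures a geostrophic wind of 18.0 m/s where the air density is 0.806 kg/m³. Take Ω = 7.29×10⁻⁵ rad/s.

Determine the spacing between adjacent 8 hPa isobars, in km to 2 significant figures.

730 km

Coriolis parameter at 31°N:
f = 2Ω sin φ = 2 × 7.29×10⁻⁵ × sin 31° = 7.51×10⁻⁵ s⁻¹
Geostrophic balance rearranged: |∂P/∂n| = f ρ V_g
|∂P/∂n| = 7.51×10⁻⁵ × 0.806 × 18.0 = 1.09×10⁻³ Pa/m
Isobar spacing: Δn = ΔP/|∂P/∂n| = 800 Pa / 1.09×10⁻³ Pa/m = 734320 m ≈ 730 km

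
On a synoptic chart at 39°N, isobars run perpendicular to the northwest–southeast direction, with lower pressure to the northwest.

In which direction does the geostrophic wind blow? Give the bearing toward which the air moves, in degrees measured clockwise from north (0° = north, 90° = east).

The pressure-gradient force points toward the northwest (bearing 315°).
Geostrophic balance: in the Northern Hemisphere the Coriolis force deflects motion to the right, so the geostrophic wind blows 90° to the right of the pressure-gradient force (low pressure on the left).
Rotating 315° by 90° clockwise gives 045° — the wind blows toward the northeast.

045°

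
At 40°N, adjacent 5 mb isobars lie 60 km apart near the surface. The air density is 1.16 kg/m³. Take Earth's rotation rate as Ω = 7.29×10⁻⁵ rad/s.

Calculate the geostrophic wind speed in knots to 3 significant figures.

149 knots

Coriolis parameter at 40°N:
f = 2Ω sin φ = 2 × 7.29×10⁻⁵ × sin 40° = 9.37×10⁻⁵ s⁻¹
Pressure gradient: |∂P/∂n| = 500 Pa / 60000 m = 8.33×10⁻³ Pa/m
Geostrophic balance (pressure-gradient force = Coriolis force):
V_g = (1/(fρ)) |∂P/∂n| = 8.33×10⁻³ / (9.37×10⁻⁵ × 1.16) = 76.7 m/s
Converting: 76.7 m/s × 1.944 = 149 knots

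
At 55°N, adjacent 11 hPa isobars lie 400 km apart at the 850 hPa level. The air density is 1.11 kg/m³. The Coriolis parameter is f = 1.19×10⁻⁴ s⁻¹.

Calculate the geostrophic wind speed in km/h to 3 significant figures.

74.9 km/h

Pressure gradient: |∂P/∂n| = 1100 Pa / 400000 m = 2.75×10⁻³ Pa/m
Geostrophic balance (pressure-gradient force = Coriolis force):
V_g = (1/(fρ)) |∂P/∂n| = 2.75×10⁻³ / (1.19×10⁻⁴ × 1.11) = 20.8 m/s
Converting: 20.8 m/s × 3.6 = 74.9 km/h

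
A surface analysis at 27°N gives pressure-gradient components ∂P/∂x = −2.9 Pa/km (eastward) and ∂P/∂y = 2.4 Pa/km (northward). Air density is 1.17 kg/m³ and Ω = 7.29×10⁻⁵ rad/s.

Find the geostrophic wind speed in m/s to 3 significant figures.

Coriolis parameter at 27°N:
f = 2Ω sin φ = 2 × 7.29×10⁻⁵ × sin 27° = 6.62×10⁻⁵ s⁻¹
Component geostrophic relations (x east, y north):
u_g = −(1/(fρ)) ∂P/∂y,  v_g = (1/(fρ)) ∂P/∂x
u_g = −(2.4×10⁻³)/(6.62×10⁻⁵ × 1.17) = −31.0 m/s;  v_g = (−2.9×10⁻³)/(6.62×10⁻⁵ × 1.17) = −37.4 m/s
|V_g| = √(u_g² + v_g²) = 48.6 m/s

48.6 m/s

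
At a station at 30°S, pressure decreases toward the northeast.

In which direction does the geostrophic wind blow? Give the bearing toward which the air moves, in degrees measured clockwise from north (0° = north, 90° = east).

The pressure-gradient force points toward the northeast (bearing 045°).
Geostrophic balance: in the Southern Hemisphere the Coriolis force deflects motion to the left, so the geostrophic wind blows 90° to the left of the pressure-gradient force (low pressure on the right).
Rotating 045° by 90° counterclockwise gives 315° — the wind blows toward the northwest.

315°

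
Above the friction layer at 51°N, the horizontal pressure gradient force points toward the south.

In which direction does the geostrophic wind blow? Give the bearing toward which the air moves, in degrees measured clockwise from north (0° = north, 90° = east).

The pressure-gradient force points toward the south (bearing 180°).
Geostrophic balance: in the Northern Hemisphere the Coriolis force deflects motion to the right, so the geostrophic wind blows 90° to the right of the pressure-gradient force (low pressure on the left).
Rotating 180° by 90° clockwise gives 270° — the wind blows toward the west.

270°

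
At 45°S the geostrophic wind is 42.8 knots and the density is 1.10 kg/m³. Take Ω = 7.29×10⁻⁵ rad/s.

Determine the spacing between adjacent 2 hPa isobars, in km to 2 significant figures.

80 km

Coriolis parameter at 45°S:
f = 2Ω sin φ = 2 × 7.29×10⁻⁵ × sin 45° = 1.03×10⁻⁴ s⁻¹
Wind speed in SI: 42.8 knots = 22.0 m/s
Geostrophic balance rearranged: |∂P/∂n| = f ρ V_g
|∂P/∂n| = 1.03×10⁻⁴ × 1.10 × 22.0 = 2.50×10⁻³ Pa/m
Isobar spacing: Δn = ΔP/|∂P/∂n| = 200 Pa / 2.50×10⁻³ Pa/m = 80096 m ≈ 80 km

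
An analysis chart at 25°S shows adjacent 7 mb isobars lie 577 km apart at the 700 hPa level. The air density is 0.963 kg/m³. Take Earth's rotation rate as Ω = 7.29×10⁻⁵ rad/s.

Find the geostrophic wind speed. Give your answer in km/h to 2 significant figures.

Coriolis parameter at 25°S:
f = 2Ω sin φ = 2 × 7.29×10⁻⁵ × sin 25° = 6.16×10⁻⁵ s⁻¹
Pressure gradient: |∂P/∂n| = 700 Pa / 577000 m = 1.21×10⁻³ Pa/m
Geostrophic balance (pressure-gradient force = Coriolis force):
V_g = (1/(fρ)) |∂P/∂n| = 1.21×10⁻³ / (6.16×10⁻⁵ × 0.963) = 20.4 m/s
Converting: 20.4 m/s × 3.6 = 74 km/h

74 km/h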